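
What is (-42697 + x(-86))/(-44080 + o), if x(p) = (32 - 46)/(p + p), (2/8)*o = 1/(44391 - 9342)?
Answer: 128697649815/132866552776 ≈ 0.96862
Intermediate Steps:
o = 4/35049 (o = 4/(44391 - 9342) = 4/35049 ≈ 0.00011413)
x(p) = -7/p (x(p) = -14*1/(2*p) = -7/p)
(-42697 + x(-86))/(-44080 + o) = (-42697 - 7/(-86))/(-44080 + 4/35049) = (-42697 - 7*(-1/86))/(-1544959916/35049) = (-42697 + 7/86)*(-35049/1544959916) = -3671935/86*(-35049/1544959916) = 128697649815/132866552776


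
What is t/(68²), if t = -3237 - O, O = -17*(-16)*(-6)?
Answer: -1605/4624 ≈ -0.34710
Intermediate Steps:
O = -1632 (O = 272*(-6) = -1632)
t = -1605 (t = -3237 - 1*(-1632) = -3237 + 1632 = -1605)
t/(68²) = -1605/(68²) = -1605/4624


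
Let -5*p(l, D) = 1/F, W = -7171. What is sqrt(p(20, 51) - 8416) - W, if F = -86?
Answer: 7171 + I*sqrt(1556117970)/430 ≈ 7171.0 + 91.739*I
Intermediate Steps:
p(l, D) = 1/430 (p(l, D) = -1/5/(-86) = -1/5*(-1/86) = 1/430)
sqrt(p(20, 51) - 8416) - W = sqrt(1/430 - 8416) - 1*(-7171) = sqrt(-3618879/430) + 7171 = I*sqrt(1556117970)/430 + 7171 = 7171 + I*sqrt(1556117970)/430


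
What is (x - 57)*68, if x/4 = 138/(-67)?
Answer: -297228/67 ≈ -4436.2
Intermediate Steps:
x = -552/67 (x = 4*(138/(-67)) = 4*(138*(-1/67)) = 4*(-138/67) = -552/67 ≈ -8.2388)
(x - 57)*68 = (-552/67 - 57)*68 = -4371/67*68 = -297228/67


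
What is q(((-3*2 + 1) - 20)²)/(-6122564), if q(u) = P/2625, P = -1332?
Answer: 111/1339310875 ≈ 8.2878e-8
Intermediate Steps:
q(u) = -444/875 (q(u) = -1332/2625 = -1332*1/2625 = -444/875)
q(((-3*2 + 1) - 20)²)/(-6122564) = -444/875/(-6122564) = -444/875*(-1/6122564) = 111/1339310875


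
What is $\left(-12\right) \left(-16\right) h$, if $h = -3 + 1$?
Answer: $-384$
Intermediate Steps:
$h = -2$
$\left(-12\right) \left(-16\right) h = \left(-12\right) \left(-16\right) \left(-2\right) = 192 \left(-2\right) = -384$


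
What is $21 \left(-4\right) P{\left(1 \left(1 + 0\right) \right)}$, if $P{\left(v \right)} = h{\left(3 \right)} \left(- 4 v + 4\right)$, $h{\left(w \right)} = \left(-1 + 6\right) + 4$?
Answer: $0$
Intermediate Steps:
$h{\left(w \right)} = 9$ ($h{\left(w \right)} = 5 + 4 = 9$)
$P{\left(v \right)} = 36 - 36 v$ ($P{\left(v \right)} = 9 \left(- 4 v + 4\right) = 9 \left(4 - 4 v\right) = 36 - 36 v$)
$21 \left(-4\right) P{\left(1 \left(1 + 0\right) \right)} = 21 \left(-4\right) \left(36 - 36 \cdot 1 \left(1 + 0\right)\right) = - 84 \left(36 - 36 \cdot 1 \cdot 1\right) = - 84 \left(36 - 36\right) = \left(-84\right) 0 = 0$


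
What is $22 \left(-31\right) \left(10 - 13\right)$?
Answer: $2046$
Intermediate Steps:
$22 \left(-31\right) \left(10 - 13\right) = - 682 \left(10 - 13\right) = \left(-682\right) \left(-3\right) = 2046$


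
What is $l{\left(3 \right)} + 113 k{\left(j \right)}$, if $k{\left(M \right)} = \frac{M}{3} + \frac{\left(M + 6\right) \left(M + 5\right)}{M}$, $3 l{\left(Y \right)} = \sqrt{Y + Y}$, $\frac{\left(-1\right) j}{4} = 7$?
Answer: $- \frac{130063}{42} + \frac{\sqrt{6}}{3} \approx -3095.9$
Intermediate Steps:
$j = -28$ ($j = \left(-4\right) 7 = -28$)
$l{\left(Y \right)} = \frac{\sqrt{2} \sqrt{Y}}{3}$ ($l{\left(Y \right)} = \frac{\sqrt{Y + Y}}{3} = \frac{\sqrt{2 Y}}{3} = \frac{\sqrt{2} \sqrt{Y}}{3}$)
$k{\left(M \right)} = \frac{M}{3} + \frac{\left(5 + M\right) \left(6 + M\right)}{M}$ ($k{\left(M \right)} = M \frac{1}{3} + \frac{\left(6 + M\right) \left(5 + M\right)}{M} = \frac{M}{3} + \frac{\left(5 + M\right) \left(6 + M\right)}{M}$)
$l{\left(3 \right)} + 113 k{\left(j \right)} = \frac{\sqrt{2} \sqrt{3}}{3} + 113 \left(11 + \frac{30}{-28} + \frac{4}{3} \left(-28\right)\right) = \frac{\sqrt{6}}{3} + 113 \left(11 + 30 \left(- \frac{1}{28}\right) - \frac{112}{3}\right) = \frac{\sqrt{6}}{3} + 113 \left(11 - \frac{15}{14} - \frac{112}{3}\right) = \frac{\sqrt{6}}{3} + 113 \left(- \frac{1151}{42}\right) = \frac{\sqrt{6}}{3} - \frac{130063}{42} = - \frac{130063}{42} + \frac{\sqrt{6}}{3}$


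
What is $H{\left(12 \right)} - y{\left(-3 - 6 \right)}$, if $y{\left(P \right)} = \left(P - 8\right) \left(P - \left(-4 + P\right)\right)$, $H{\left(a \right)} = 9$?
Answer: $77$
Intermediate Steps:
$y{\left(P \right)} = -32 + 4 P$ ($y{\left(P \right)} = \left(-8 + P\right) 4 = -32 + 4 P$)
$H{\left(12 \right)} - y{\left(-3 - 6 \right)} = 9 - \left(-32 + 4 \left(-3 - 6\right)\right) = 9 - \left(-32 + 4 \left(-9\right)\right) = 9 - \left(-32 - 36\right) = 9 - -68 = 9 + 68 = 77$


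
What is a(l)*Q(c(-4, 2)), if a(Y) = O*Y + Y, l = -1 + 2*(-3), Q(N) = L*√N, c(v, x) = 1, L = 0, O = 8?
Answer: 0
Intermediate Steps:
Q(N) = 0 (Q(N) = 0*√N = 0)
l = -7 (l = -1 - 6 = -7)
a(Y) = 9*Y (a(Y) = 8*Y + Y = 9*Y)
a(l)*Q(c(-4, 2)) = (9*(-7))*0 = -63*0 = 0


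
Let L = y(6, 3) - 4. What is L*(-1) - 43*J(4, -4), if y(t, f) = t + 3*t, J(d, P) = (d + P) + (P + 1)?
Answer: 109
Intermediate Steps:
J(d, P) = 1 + d + 2*P (J(d, P) = (P + d) + (1 + P) = 1 + d + 2*P)
y(t, f) = 4*t
L = 20 (L = 4*6 - 4 = 24 - 4 = 20)
L*(-1) - 43*J(4, -4) = 20*(-1) - 43*(1 + 4 + 2*(-4)) = -20 - 43*(1 + 4 - 8) = -20 - 43*(-3) = -20 + 129 = 109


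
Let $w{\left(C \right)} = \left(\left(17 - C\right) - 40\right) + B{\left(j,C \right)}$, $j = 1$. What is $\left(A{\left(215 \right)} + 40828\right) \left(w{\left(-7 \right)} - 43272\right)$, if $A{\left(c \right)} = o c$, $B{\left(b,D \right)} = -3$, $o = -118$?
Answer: $-669192278$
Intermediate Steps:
$A{\left(c \right)} = - 118 c$
$w{\left(C \right)} = -26 - C$ ($w{\left(C \right)} = \left(\left(17 - C\right) - 40\right) - 3 = \left(-23 - C\right) - 3 = -26 - C$)
$\left(A{\left(215 \right)} + 40828\right) \left(w{\left(-7 \right)} - 43272\right) = \left(\left(-118\right) 215 + 40828\right) \left(\left(-26 - -7\right) - 43272\right) = \left(-25370 + 40828\right) \left(\left(-26 + 7\right) - 43272\right) = 15458 \left(-19 - 43272\right) = 15458 \left(-43291\right) = -669192278$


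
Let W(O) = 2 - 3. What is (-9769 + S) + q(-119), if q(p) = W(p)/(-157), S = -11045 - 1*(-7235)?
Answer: -2131902/157 ≈ -13579.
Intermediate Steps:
S = -3810 (S = -11045 + 7235 = -3810)
W(O) = -1
q(p) = 1/157 (q(p) = -1/(-157) = -1*(-1/157) = 1/157)
(-9769 + S) + q(-119) = (-9769 - 3810) + 1/157 = -13579 + 1/157 = -2131902/157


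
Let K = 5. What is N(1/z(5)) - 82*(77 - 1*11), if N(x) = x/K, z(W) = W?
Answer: -135299/25 ≈ -5412.0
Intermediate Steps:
N(x) = x/5
N(1/z(5)) - 82*(77 - 1*11) = (⅕)/5 - 82*(77 - 1*11) = (⅕)*(⅕) - 82*(77 - 11) = 1/25 - 82*66 = 1/25 - 5412 = -135299/25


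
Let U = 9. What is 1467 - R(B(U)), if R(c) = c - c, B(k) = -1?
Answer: 1467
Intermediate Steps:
R(c) = 0
1467 - R(B(U)) = 1467 - 1*0 = 1467 + 0 = 1467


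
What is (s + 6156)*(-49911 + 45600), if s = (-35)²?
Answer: -31819491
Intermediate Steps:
s = 1225
(s + 6156)*(-49911 + 45600) = (1225 + 6156)*(-49911 + 45600) = 7381*(-4311) = -31819491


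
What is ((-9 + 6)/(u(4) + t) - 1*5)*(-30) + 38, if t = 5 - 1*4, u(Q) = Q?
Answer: 206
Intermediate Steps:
t = 1 (t = 5 - 4 = 1)
((-9 + 6)/(u(4) + t) - 1*5)*(-30) + 38 = ((-9 + 6)/(4 + 1) - 1*5)*(-30) + 38 = (-3/5 - 5)*(-30) + 38 = (-3*⅕ - 5)*(-30) + 38 = (-⅗ - 5)*(-30) + 38 = -28/5*(-30) + 38 = 168 + 38 = 206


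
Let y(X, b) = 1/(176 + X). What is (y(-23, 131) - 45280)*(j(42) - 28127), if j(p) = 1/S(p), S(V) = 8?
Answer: 519622564195/408 ≈ 1.2736e+9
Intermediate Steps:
j(p) = 1/8
(y(-23, 131) - 45280)*(j(42) - 28127) = (1/(176 - 23) - 45280)*(1/8 - 28127) = (1/153 - 45280)*(-225015/8) = -6927839/153*(-225015/8) = 519622564195/408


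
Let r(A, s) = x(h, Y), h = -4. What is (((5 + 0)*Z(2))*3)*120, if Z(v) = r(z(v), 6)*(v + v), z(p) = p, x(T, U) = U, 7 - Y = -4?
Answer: 79200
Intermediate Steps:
Y = 11 (Y = 7 - 1*(-4) = 7 + 4 = 11)
r(A, s) = 11
Z(v) = 22*v (Z(v) = 11*(v + v) = 11*(2*v) = 22*v)
(((5 + 0)*Z(2))*3)*120 = (((5 + 0)*(22*2))*3)*120 = ((5*44)*3)*120 = (220*3)*120 = 660*120 = 79200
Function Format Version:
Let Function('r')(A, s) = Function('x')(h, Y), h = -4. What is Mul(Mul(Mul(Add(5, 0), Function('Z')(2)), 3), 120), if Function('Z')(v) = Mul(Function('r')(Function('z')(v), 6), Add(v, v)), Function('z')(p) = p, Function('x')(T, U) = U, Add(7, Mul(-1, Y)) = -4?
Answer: 79200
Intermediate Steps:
Y = 11 (Y = Add(7, Mul(-1, -4)) = Add(7, 4) = 11)
Function('r')(A, s) = 11
Function('Z')(v) = Mul(22, v) (Function('Z')(v) = Mul(11, Add(v, v)) = Mul(11, Mul(2, v)) = Mul(22, v))
Mul(Mul(Mul(Add(5, 0), Function('Z')(2)), 3), 120) = Mul(Mul(Mul(Add(5, 0), Mul(22, 2)), 3), 120) = Mul(Mul(Mul(5, 44), 3), 120) = Mul(Mul(220, 3), 120) = Mul(660, 120) = 79200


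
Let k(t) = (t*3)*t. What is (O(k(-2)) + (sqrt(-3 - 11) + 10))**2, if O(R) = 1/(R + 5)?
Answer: 25195/289 + 342*I*sqrt(14)/17 ≈ 87.18 + 75.273*I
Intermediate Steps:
k(t) = 3*t**2 (k(t) = (3*t)*t = 3*t**2)
O(R) = 1/(5 + R)
(O(k(-2)) + (sqrt(-3 - 11) + 10))**2 = (1/(5 + 3*(-2)**2) + (sqrt(-3 - 11) + 10))**2 = (1/(5 + 3*4) + (sqrt(-14) + 10))**2 = (1/(5 + 12) + (I*sqrt(14) + 10))**2 = (1/17 + (10 + I*sqrt(14)))**2 = (171/17 + I*sqrt(14))**2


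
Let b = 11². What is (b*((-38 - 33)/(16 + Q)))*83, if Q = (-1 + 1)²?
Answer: -713053/16 ≈ -44566.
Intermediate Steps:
Q = 0 (Q = 0² = 0)
b = 121
(b*((-38 - 33)/(16 + Q)))*83 = (121*((-38 - 33)/(16 + 0)))*83 = (121*(-71/16))*83 = -8591/16*83 = -713053/16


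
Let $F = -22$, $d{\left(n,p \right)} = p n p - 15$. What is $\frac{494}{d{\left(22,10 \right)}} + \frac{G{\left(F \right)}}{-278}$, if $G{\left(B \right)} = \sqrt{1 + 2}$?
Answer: $\frac{26}{115} - \frac{\sqrt{3}}{278} \approx 0.21986$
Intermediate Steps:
$d{\left(n,p \right)} = -15 + n p^{2}$ ($d{\left(n,p \right)} = n p p - 15 = n p^{2} - 15 = -15 + n p^{2}$)
$G{\left(B \right)} = \sqrt{3}$
$\frac{494}{d{\left(22,10 \right)}} + \frac{G{\left(F \right)}}{-278} = \frac{494}{-15 + 22 \cdot 10^{2}} + \frac{\sqrt{3}}{-278} = \frac{494}{-15 + 22 \cdot 100} + \sqrt{3} \left(- \frac{1}{278}\right) = \frac{494}{-15 + 2200} - \frac{\sqrt{3}}{278} = \frac{494}{2185} - \frac{\sqrt{3}}{278} = 494 \cdot \frac{1}{2185} - \frac{\sqrt{3}}{278} = \frac{26}{115} - \frac{\sqrt{3}}{278}$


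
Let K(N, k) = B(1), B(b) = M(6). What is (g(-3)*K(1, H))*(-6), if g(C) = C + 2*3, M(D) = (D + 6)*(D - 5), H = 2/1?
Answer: -216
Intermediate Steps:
H = 2 (H = 2*1 = 2)
M(D) = (-5 + D)*(6 + D) (M(D) = (6 + D)*(-5 + D) = (-5 + D)*(6 + D))
g(C) = 6 + C (g(C) = C + 6 = 6 + C)
B(b) = 12 (B(b) = -30 + 6 + 6**2 = -30 + 6 + 36 = 12)
K(N, k) = 12
(g(-3)*K(1, H))*(-6) = ((6 - 3)*12)*(-6) = (3*12)*(-6) = 36*(-6) = -216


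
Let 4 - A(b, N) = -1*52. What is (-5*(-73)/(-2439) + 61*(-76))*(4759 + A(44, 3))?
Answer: -6049549415/271 ≈ -2.2323e+7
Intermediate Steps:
A(b, N) = 56 (A(b, N) = 4 - (-1)*52 = 4 - 1*(-52) = 4 + 52 = 56)
(-5*(-73)/(-2439) + 61*(-76))*(4759 + A(44, 3)) = (-5*(-73)/(-2439) + 61*(-76))*(4759 + 56) = (365*(-1/2439) - 4636)*4815 = (-365/2439 - 4636)*4815 = -11307569/2439*4815 = -6049549415/271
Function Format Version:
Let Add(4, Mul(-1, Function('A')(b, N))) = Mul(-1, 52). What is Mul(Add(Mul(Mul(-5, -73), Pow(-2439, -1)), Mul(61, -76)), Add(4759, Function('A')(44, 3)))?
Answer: Rational(-6049549415, 271) ≈ -2.2323e+7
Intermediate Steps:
Function('A')(b, N) = 56 (Function('A')(b, N) = Add(4, Mul(-1, Mul(-1, 52))) = Add(4, Mul(-1, -52)) = Add(4, 52) = 56)
Mul(Add(Mul(Mul(-5, -73), Pow(-2439, -1)), Mul(61, -76)), Add(4759, Function('A')(44, 3))) = Mul(Add(Mul(Mul(-5, -73), Pow(-2439, -1)), Mul(61, -76)), Add(4759, 56)) = Mul(Add(Mul(365, Rational(-1, 2439)), -4636), 4815) = Mul(Add(Rational(-365, 2439), -4636), 4815) = Mul(Rational(-11307569, 2439), 4815) = Rational(-6049549415, 271)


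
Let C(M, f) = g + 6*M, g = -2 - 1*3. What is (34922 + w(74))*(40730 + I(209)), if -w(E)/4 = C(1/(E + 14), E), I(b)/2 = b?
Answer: 15815604132/11 ≈ 1.4378e+9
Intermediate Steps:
I(b) = 2*b
g = -5 (g = -2 - 3 = -5)
C(M, f) = -5 + 6*M
w(E) = 20 - 24/(14 + E) (w(E) = -4*(-5 + 6/(E + 14)) = -4*(-5 + 6/(14 + E)) = 20 - 24/(14 + E))
(34922 + w(74))*(40730 + I(209)) = (34922 + 4*(64 + 5*74)/(14 + 74))*(40730 + 2*209) = (34922 + 4*(64 + 370)/88)*(40730 + 418) = (34922 + 4*(1/88)*434)*41148 = (34922 + 217/11)*41148 = (384359/11)*41148 = 15815604132/11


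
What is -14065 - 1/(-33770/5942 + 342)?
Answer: -14053708776/999197 ≈ -14065.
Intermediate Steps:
-14065 - 1/(-33770/5942 + 342) = -14065 - 1/(-33770*1/5942 + 342) = -14065 - 1/(-16885/2971 + 342) = -14065 - 1/999197/2971 = -14065 - 1*2971/999197 = -14065 - 2971/999197 = -14053708776/999197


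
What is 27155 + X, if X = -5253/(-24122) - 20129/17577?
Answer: 234961637537/8652906 ≈ 27154.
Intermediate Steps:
X = -8024893/8652906 (X = -5253*(-1/24122) - 20129*1/17577 = 5253/24122 - 20129/17577 = -8024893/8652906 ≈ -0.92742)
27155 + X = 27155 - 8024893/8652906 = 234961637537/8652906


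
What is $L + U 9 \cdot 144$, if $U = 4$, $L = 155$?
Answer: $5339$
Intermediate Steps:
$L + U 9 \cdot 144 = 155 + 4 \cdot 9 \cdot 144 = 155 + 36 \cdot 144 = 155 + 5184 = 5339$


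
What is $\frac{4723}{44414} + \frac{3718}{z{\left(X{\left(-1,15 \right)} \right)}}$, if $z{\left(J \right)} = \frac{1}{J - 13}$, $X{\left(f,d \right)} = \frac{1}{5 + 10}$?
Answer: $- \frac{32035392043}{666210} \approx -48086.0$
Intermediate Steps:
$X{\left(f,d \right)} = \frac{1}{15}$
$z{\left(J \right)} = \frac{1}{-13 + J}$
$\frac{4723}{44414} + \frac{3718}{z{\left(X{\left(-1,15 \right)} \right)}} = \frac{4723}{44414} + \frac{3718}{\frac{1}{-13 + \frac{1}{15}}} = 4723 \cdot \frac{1}{44414} + \frac{3718}{\frac{1}{- \frac{194}{15}}} = \frac{4723}{44414} + \frac{3718}{- \frac{15}{194}} = \frac{4723}{44414} + 3718 \left(- \frac{194}{15}\right) = \frac{4723}{44414} - \frac{721292}{15} = - \frac{32035392043}{666210}$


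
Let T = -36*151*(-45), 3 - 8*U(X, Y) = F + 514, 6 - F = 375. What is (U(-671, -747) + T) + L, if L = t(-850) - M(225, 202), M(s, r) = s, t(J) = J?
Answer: 974109/4 ≈ 2.4353e+5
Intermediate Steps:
F = -369 (F = 6 - 1*375 = 6 - 375 = -369)
U(X, Y) = -71/4 (U(X, Y) = 3/8 - (-369 + 514)/8 = 3/8 - ⅛*145 = 3/8 - 145/8 = -71/4)
L = -1075 (L = -850 - 1*225 = -850 - 225 = -1075)
T = 244620 (T = -5436*(-45) = 244620)
(U(-671, -747) + T) + L = (-71/4 + 244620) - 1075 = 978409/4 - 1075 = 974109/4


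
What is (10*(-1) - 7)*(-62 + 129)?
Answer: -1139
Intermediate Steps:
(10*(-1) - 7)*(-62 + 129) = (-10 - 7)*67 = -17*67 = -1139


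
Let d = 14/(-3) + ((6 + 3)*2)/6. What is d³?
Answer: -125/27 ≈ -4.6296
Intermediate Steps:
d = -5/3 (d = 14*(-⅓) + (9*2)*(⅙) = -14/3 + 18*(⅙) = -14/3 + 3 = -5/3 ≈ -1.6667)
d³ = (-5/3)³ = -125/27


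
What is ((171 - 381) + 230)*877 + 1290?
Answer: 18830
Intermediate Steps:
((171 - 381) + 230)*877 + 1290 = (-210 + 230)*877 + 1290 = 20*877 + 1290 = 17540 + 1290 = 18830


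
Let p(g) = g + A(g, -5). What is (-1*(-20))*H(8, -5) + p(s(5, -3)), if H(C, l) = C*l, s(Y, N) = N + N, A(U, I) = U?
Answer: -812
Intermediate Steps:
s(Y, N) = 2*N
p(g) = 2*g (p(g) = g + g = 2*g)
(-1*(-20))*H(8, -5) + p(s(5, -3)) = (-1*(-20))*(8*(-5)) + 2*(2*(-3)) = 20*(-40) + 2*(-6) = -800 - 12 = -812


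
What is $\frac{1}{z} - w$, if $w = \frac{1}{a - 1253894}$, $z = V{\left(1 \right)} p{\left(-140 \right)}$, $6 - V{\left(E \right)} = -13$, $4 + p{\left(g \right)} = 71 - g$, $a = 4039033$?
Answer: $\frac{120922}{476258769} \approx 0.0002539$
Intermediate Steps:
$p{\left(g \right)} = 67 - g$ ($p{\left(g \right)} = -4 - \left(-71 + g\right) = 67 - g$)
$V{\left(E \right)} = 19$ ($V{\left(E \right)} = 6 - -13 = 6 + 13 = 19$)
$z = 3933$ ($z = 19 \left(67 - -140\right) = 19 \left(67 + 140\right) = 19 \cdot 207 = 3933$)
$w = \frac{1}{2785139}$ ($w = \frac{1}{4039033 - 1253894} = \frac{1}{2785139} \approx 3.5905 \cdot 10^{-7}$)
$\frac{1}{z} - w = \frac{1}{3933} - \frac{1}{2785139} = \frac{120922}{476258769}$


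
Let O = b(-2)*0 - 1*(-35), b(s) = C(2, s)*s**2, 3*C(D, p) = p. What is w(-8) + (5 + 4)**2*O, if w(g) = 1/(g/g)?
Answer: 2836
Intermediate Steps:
C(D, p) = p/3
w(g) = 1 (w(g) = 1/1 = 1)
b(s) = s**3/3 (b(s) = (s/3)*s**2 = s**3/3)
O = 35 (O = ((1/3)*(-2)**3)*0 - 1*(-35) = ((1/3)*(-8))*0 + 35 = -8/3*0 + 35 = 0 + 35 = 35)
w(-8) + (5 + 4)**2*O = 1 + (5 + 4)**2*35 = 1 + 9**2*35 = 1 + 81*35 = 1 + 2835 = 2836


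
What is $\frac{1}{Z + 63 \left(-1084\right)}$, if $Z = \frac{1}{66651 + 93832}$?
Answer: $- \frac{160483}{10959705035} \approx -1.4643 \cdot 10^{-5}$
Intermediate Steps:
$Z = \frac{1}{160483} \approx 6.2312 \cdot 10^{-6}$
$\frac{1}{Z + 63 \left(-1084\right)} = \frac{1}{\frac{1}{160483} + 63 \left(-1084\right)} = \frac{1}{\frac{1}{160483} - 68292} = \frac{1}{- \frac{10959705035}{160483}} = - \frac{160483}{10959705035}$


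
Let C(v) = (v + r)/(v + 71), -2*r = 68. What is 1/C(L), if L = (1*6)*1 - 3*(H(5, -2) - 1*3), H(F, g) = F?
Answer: -71/34 ≈ -2.0882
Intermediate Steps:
r = -34 (r = -½*68 = -34)
L = 0 (L = (1*6)*1 - 3*(5 - 1*3) = 6*1 - 3*(5 - 3) = 6 - 3*2 = 6 - 6 = 0)
C(v) = (-34 + v)/(71 + v) (C(v) = (v - 34)/(v + 71) = (-34 + v)/(71 + v))
1/C(L) = 1/((-34 + 0)/(71 + 0)) = 1/(-34/71) = -71/34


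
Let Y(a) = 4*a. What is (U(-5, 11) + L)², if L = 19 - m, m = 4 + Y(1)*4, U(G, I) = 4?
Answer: 9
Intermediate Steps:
m = 20 (m = 4 + (4*1)*4 = 4 + 4*4 = 4 + 16 = 20)
L = -1 (L = 19 - 1*20 = 19 - 20 = -1)
(U(-5, 11) + L)² = (4 - 1)² = 3² = 9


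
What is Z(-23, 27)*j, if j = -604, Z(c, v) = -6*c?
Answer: -83352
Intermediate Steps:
Z(-23, 27)*j = -6*(-23)*(-604) = 138*(-604) = -83352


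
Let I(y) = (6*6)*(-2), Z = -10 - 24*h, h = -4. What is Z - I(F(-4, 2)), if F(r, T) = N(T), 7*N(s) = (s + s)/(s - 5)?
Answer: 158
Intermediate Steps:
N(s) = 2*s/(7*(-5 + s)) (N(s) = ((s + s)/(s - 5))/7 = ((2*s)/(-5 + s))/7 = (2*s/(-5 + s))/7 = 2*s/(7*(-5 + s)))
F(r, T) = 2*T/(7*(-5 + T))
Z = 86 (Z = -10 - 24*(-4) = -10 + 96 = 86)
I(y) = -72 (I(y) = 36*(-2) = -72)
Z - I(F(-4, 2)) = 86 - 1*(-72) = 86 + 72 = 158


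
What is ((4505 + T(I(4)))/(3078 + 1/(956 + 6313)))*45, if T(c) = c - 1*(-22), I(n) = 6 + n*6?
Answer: 1490617485/22373983 ≈ 66.623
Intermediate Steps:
I(n) = 6 + 6*n
T(c) = 22 + c (T(c) = c + 22 = 22 + c)
((4505 + T(I(4)))/(3078 + 1/(956 + 6313)))*45 = ((4505 + (22 + (6 + 6*4)))/(3078 + 1/(956 + 6313)))*45 = ((4505 + (22 + (6 + 24)))/(3078 + 1/7269))*45 = ((4505 + (22 + 30))/(3078 + 1/7269))*45 = ((4505 + 52)/(22373983/7269))*45 = (4557*(7269/22373983))*45 = (33124833/22373983)*45 = 1490617485/22373983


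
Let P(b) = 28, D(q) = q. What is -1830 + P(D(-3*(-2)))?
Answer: -1802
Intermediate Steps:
-1830 + P(D(-3*(-2))) = -1830 + 28 = -1802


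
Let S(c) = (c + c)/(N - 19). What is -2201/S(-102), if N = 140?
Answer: 266321/204 ≈ 1305.5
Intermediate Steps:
S(c) = 2*c/121 (S(c) = (c + c)/(140 - 19) = (2*c)/121 = (2*c)*(1/121) = 2*c/121)
-2201/S(-102) = -2201/((2/121)*(-102)) = -2201/(-204/121) = -2201*(-121/204) = 266321/204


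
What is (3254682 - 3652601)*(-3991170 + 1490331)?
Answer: 995131354041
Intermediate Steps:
(3254682 - 3652601)*(-3991170 + 1490331) = -397919*(-2500839) = 995131354041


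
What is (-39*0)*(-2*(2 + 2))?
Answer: 0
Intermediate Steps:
(-39*0)*(-2*(2 + 2)) = 0*(-2*4) = 0*(-8) = 0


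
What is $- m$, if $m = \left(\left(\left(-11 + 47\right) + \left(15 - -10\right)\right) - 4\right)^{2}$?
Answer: $-3249$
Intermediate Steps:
$m = 3249$ ($m = \left(\left(36 + \left(15 + 10\right)\right) - 4\right)^{2} = \left(\left(36 + 25\right) - 4\right)^{2} = \left(61 - 4\right)^{2} = 57^{2} = 3249$)
$- m = \left(-1\right) 3249 = -3249$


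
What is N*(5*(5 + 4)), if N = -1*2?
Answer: -90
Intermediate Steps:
N = -2
N*(5*(5 + 4)) = -10*(5 + 4) = -10*9 = -2*45 = -90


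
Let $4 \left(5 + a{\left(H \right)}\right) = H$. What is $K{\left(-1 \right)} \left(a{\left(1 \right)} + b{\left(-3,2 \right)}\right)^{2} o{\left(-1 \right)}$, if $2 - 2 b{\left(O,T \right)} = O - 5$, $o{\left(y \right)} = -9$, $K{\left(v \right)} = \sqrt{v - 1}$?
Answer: $- \frac{9 i \sqrt{2}}{16} \approx - 0.7955 i$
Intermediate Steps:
$a{\left(H \right)} = -5 + \frac{H}{4}$
$K{\left(v \right)} = \sqrt{-1 + v}$
$b{\left(O,T \right)} = \frac{7}{2} - \frac{O}{2}$ ($b{\left(O,T \right)} = 1 - \frac{O - 5}{2} = 1 - \frac{-5 + O}{2} = 1 - \left(- \frac{5}{2} + \frac{O}{2}\right) = \frac{7}{2} - \frac{O}{2}$)
$K{\left(-1 \right)} \left(a{\left(1 \right)} + b{\left(-3,2 \right)}\right)^{2} o{\left(-1 \right)} = \sqrt{-1 - 1} \left(\left(-5 + \frac{1}{4} \cdot 1\right) + \left(\frac{7}{2} - - \frac{3}{2}\right)\right)^{2} \left(-9\right) = \sqrt{-2} \left(\left(-5 + \frac{1}{4}\right) + \left(\frac{7}{2} + \frac{3}{2}\right)\right)^{2} \left(-9\right) = i \sqrt{2} \left(- \frac{19}{4} + 5\right)^{2} \left(-9\right) = \frac{i \sqrt{2}}{16} \left(-9\right) = - \frac{9 i \sqrt{2}}{16}$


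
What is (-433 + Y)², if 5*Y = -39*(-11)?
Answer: 3013696/25 ≈ 1.2055e+5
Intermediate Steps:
Y = 429/5 (Y = (-39*(-11))/5 = (⅕)*429 = 429/5 ≈ 85.800)
(-433 + Y)² = (-433 + 429/5)² = (-1736/5)² = 3013696/25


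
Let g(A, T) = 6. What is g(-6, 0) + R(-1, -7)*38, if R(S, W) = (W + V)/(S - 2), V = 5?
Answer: 94/3 ≈ 31.333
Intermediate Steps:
R(S, W) = (5 + W)/(-2 + S) (R(S, W) = (W + 5)/(S - 2) = (5 + W)/(-2 + S))
g(-6, 0) + R(-1, -7)*38 = 6 + ((5 - 7)/(-2 - 1))*38 = 6 + (-2/(-3))*38 = 6 - ⅓*(-2)*38 = 6 + (⅔)*38 = 6 + 76/3 = 94/3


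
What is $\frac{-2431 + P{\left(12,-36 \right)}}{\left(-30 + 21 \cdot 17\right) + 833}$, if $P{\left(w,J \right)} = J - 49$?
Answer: $- \frac{629}{290} \approx -2.169$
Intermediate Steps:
$P{\left(w,J \right)} = -49 + J$
$\frac{-2431 + P{\left(12,-36 \right)}}{\left(-30 + 21 \cdot 17\right) + 833} = \frac{-2431 - 85}{\left(-30 + 21 \cdot 17\right) + 833} = \frac{-2431 - 85}{\left(-30 + 357\right) + 833} = - \frac{2516}{327 + 833} = - \frac{2516}{1160} = \left(-2516\right) \frac{1}{1160} = - \frac{629}{290}$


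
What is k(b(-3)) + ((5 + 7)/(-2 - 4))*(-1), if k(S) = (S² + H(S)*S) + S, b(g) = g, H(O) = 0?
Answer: 8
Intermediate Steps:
k(S) = S + S² (k(S) = (S² + 0*S) + S = (S² + 0) + S = S² + S = S + S²)
k(b(-3)) + ((5 + 7)/(-2 - 4))*(-1) = -3*(1 - 3) + ((5 + 7)/(-2 - 4))*(-1) = -3*(-2) + (12/(-6))*(-1) = 6 + (12*(-⅙))*(-1) = 6 - 2*(-1) = 6 + 2 = 8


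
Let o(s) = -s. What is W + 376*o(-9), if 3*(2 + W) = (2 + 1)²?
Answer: 3385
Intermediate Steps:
W = 1 (W = -2 + (2 + 1)²/3 = -2 + (⅓)*3² = -2 + (⅓)*9 = -2 + 3 = 1)
W + 376*o(-9) = 1 + 376*(-1*(-9)) = 1 + 376*9 = 1 + 3384 = 3385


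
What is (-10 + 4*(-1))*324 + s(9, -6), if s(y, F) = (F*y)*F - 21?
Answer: -4233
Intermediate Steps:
s(y, F) = -21 + y*F**2 (s(y, F) = y*F**2 - 21 = -21 + y*F**2)
(-10 + 4*(-1))*324 + s(9, -6) = (-10 + 4*(-1))*324 + (-21 + 9*(-6)**2) = (-10 - 4)*324 + (-21 + 9*36) = -14*324 + (-21 + 324) = -4536 + 303 = -4233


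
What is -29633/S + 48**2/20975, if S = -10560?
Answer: 129176483/44299200 ≈ 2.9160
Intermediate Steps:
-29633/S + 48**2/20975 = -29633/(-10560) + 48**2/20975 = -29633*(-1/10560) + 2304*(1/20975) = 29633/10560 + 2304/20975 = 129176483/44299200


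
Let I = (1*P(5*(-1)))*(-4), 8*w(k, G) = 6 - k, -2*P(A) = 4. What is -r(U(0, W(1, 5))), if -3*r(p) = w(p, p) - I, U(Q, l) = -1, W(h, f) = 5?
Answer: -19/8 ≈ -2.3750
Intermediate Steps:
P(A) = -2 (P(A) = -½*4 = -2)
w(k, G) = ¾ - k/8 (w(k, G) = (6 - k)/8 = ¾ - k/8)
I = 8 (I = (1*(-2))*(-4) = -2*(-4) = 8)
r(p) = 29/12 + p/24 (r(p) = -((¾ - p/8) - 1*8)/3 = -((¾ - p/8) - 8)/3 = -(-29/4 - p/8)/3 = 29/12 + p/24)
-r(U(0, W(1, 5))) = -(29/12 + (1/24)*(-1)) = -(29/12 - 1/24) = -1*19/8 = -19/8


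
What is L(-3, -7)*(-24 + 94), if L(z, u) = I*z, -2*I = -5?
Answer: -525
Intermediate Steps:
I = 5/2 (I = -½*(-5) = 5/2 ≈ 2.5000)
L(z, u) = 5*z/2
L(-3, -7)*(-24 + 94) = ((5/2)*(-3))*(-24 + 94) = -15/2*70 = -525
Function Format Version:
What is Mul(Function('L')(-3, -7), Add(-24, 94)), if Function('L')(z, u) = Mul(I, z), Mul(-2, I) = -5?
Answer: -525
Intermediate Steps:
I = Rational(5, 2) (I = Mul(Rational(-1, 2), -5) = Rational(5, 2) ≈ 2.5000)
Function('L')(z, u) = Mul(Rational(5, 2), z)
Mul(Function('L')(-3, -7), Add(-24, 94)) = Mul(Mul(Rational(5, 2), -3), Add(-24, 94)) = Mul(Rational(-15, 2), 70) = -525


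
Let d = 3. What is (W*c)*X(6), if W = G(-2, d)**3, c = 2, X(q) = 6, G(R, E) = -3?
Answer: -324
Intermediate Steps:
W = -27 (W = (-3)**3 = -27)
(W*c)*X(6) = -27*2*6 = -54*6 = -324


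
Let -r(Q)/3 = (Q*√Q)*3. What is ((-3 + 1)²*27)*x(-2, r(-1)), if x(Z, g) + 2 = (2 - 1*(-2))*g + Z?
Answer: -432 + 3888*I ≈ -432.0 + 3888.0*I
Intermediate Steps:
r(Q) = -9*Q^(3/2) (r(Q) = -3*Q*√Q*3 = -3*Q^(3/2)*3 = -9*Q^(3/2))
x(Z, g) = -2 + Z + 4*g (x(Z, g) = -2 + ((2 - 1*(-2))*g + Z) = -2 + ((2 + 2)*g + Z) = -2 + (4*g + Z) = -2 + (Z + 4*g) = -2 + Z + 4*g)
((-3 + 1)²*27)*x(-2, r(-1)) = ((-3 + 1)²*27)*(-2 - 2 + 4*(-(-9)*I)) = ((-2)²*27)*(-2 - 2 + 4*(-(-9)*I)) = (4*27)*(-2 - 2 + 4*(9*I)) = 108*(-2 - 2 + 36*I) = 108*(-4 + 36*I) = -432 + 3888*I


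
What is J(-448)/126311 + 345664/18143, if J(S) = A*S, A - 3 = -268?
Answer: 45815102464/2291660473 ≈ 19.992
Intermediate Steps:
A = -265 (A = 3 - 268 = -265)
J(S) = -265*S
J(-448)/126311 + 345664/18143 = -265*(-448)/126311 + 345664/18143 = 118720*(1/126311) + 345664*(1/18143) = 118720/126311 + 345664/18143 = 45815102464/2291660473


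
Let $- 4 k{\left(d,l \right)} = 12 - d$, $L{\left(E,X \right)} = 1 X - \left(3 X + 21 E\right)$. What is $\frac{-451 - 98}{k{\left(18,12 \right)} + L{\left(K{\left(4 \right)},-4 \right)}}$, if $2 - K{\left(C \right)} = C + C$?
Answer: $- \frac{1098}{271} \approx -4.0517$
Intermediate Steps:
$K{\left(C \right)} = 2 - 2 C$ ($K{\left(C \right)} = 2 - \left(C + C\right) = 2 - 2 C$)
$L{\left(E,X \right)} = - 21 E - 2 X$ ($L{\left(E,X \right)} = X - \left(3 X + 21 E\right) = - 21 E - 2 X$)
$k{\left(d,l \right)} = -3 + \frac{d}{4}$ ($k{\left(d,l \right)} = - \frac{12 - d}{4} = -3 + \frac{d}{4}$)
$\frac{-451 - 98}{k{\left(18,12 \right)} + L{\left(K{\left(4 \right)},-4 \right)}} = \frac{-451 - 98}{\left(-3 + \frac{1}{4} \cdot 18\right) - \left(-8 + 21 \left(2 - 8\right)\right)} = - \frac{549}{\left(-3 + \frac{9}{2}\right) - \left(-8 + 21 \left(2 - 8\right)\right)} = - \frac{549}{\frac{3}{2} + \left(\left(-21\right) \left(-6\right) + 8\right)} = - \frac{549}{\frac{3}{2} + \left(126 + 8\right)} = - \frac{549}{\frac{3}{2} + 134} = - \frac{549}{\frac{271}{2}} = \left(-549\right) \frac{2}{271} = - \frac{1098}{271}$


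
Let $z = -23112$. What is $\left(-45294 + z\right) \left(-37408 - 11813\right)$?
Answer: $3367011726$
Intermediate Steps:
$\left(-45294 + z\right) \left(-37408 - 11813\right) = \left(-45294 - 23112\right) \left(-37408 - 11813\right) = \left(-68406\right) \left(-49221\right) = 3367011726$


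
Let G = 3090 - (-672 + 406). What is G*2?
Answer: 6712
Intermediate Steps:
G = 3356 (G = 3090 - 1*(-266) = 3090 + 266 = 3356)
G*2 = 3356*2 = 6712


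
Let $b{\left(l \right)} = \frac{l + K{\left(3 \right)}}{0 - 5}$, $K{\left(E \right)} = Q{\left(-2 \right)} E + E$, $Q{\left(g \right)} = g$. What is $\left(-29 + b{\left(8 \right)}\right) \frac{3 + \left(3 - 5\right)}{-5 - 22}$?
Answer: $\frac{10}{9} \approx 1.1111$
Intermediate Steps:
$K{\left(E \right)} = - E$ ($K{\left(E \right)} = - 2 E + E = - E$)
$b{\left(l \right)} = \frac{3}{5} - \frac{l}{5}$ ($b{\left(l \right)} = \frac{l - 3}{0 - 5} = \frac{l - 3}{-5} = \left(-3 + l\right) \left(- \frac{1}{5}\right) = \frac{3}{5} - \frac{l}{5}$)
$\left(-29 + b{\left(8 \right)}\right) \frac{3 + \left(3 - 5\right)}{-5 - 22} = \left(-29 + \left(\frac{3}{5} - \frac{8}{5}\right)\right) \frac{3 + \left(3 - 5\right)}{-5 - 22} = \left(-29 + \left(\frac{3}{5} - \frac{8}{5}\right)\right) \frac{3 - 2}{-27} = \left(-29 - 1\right) 1 \left(- \frac{1}{27}\right) = \left(-30\right) \left(- \frac{1}{27}\right) = \frac{10}{9}$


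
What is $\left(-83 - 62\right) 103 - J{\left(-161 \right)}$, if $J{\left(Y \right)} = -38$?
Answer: $-14897$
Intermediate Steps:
$\left(-83 - 62\right) 103 - J{\left(-161 \right)} = \left(-83 - 62\right) 103 - -38 = \left(-145\right) 103 + 38 = -14935 + 38 = -14897$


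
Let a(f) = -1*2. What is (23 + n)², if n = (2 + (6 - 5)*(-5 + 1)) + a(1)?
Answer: 361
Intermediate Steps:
a(f) = -2
n = -4 (n = (2 + (6 - 5)*(-5 + 1)) - 2 = (2 + 1*(-4)) - 2 = (2 - 4) - 2 = -2 - 2 = -4)
(23 + n)² = (23 - 4)² = 19² = 361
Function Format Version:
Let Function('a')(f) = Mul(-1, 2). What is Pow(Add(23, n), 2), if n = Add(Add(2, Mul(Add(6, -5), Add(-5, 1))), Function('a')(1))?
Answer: 361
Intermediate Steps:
Function('a')(f) = -2
n = -4 (n = Add(Add(2, Mul(Add(6, -5), Add(-5, 1))), -2) = Add(Add(2, Mul(1, -4)), -2) = Add(Add(2, -4), -2) = Add(-2, -2) = -4)
Pow(Add(23, n), 2) = Pow(Add(23, -4), 2) = Pow(19, 2) = 361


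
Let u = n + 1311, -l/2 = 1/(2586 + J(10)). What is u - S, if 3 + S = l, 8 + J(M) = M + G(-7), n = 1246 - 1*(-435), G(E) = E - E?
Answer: 3875531/1294 ≈ 2995.0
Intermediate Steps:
G(E) = 0
n = 1681 (n = 1246 + 435 = 1681)
J(M) = -8 + M (J(M) = -8 + (M + 0) = -8 + M)
l = -1/1294 (l = -2/(2586 + (-8 + 10)) = -2/(2586 + 2) = -2/2588 = -2*1/2588 = -1/1294 ≈ -0.00077280)
u = 2992 (u = 1681 + 1311 = 2992)
S = -3883/1294 (S = -3 - 1/1294 = -3883/1294 ≈ -3.0008)
u - S = 2992 - 1*(-3883/1294) = 2992 + 3883/1294 = 3875531/1294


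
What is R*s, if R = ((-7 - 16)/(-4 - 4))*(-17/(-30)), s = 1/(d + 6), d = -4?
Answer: 391/480 ≈ 0.81458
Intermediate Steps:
s = ½ (s = 1/(-4 + 6) = 1/2 = ½ ≈ 0.50000)
R = 391/240 (R = (-23/(-8))*(-17*(-1/30)) = -23*(-⅛)*(17/30) = (23/8)*(17/30) = 391/240 ≈ 1.6292)
R*s = (391/240)*(½) = 391/480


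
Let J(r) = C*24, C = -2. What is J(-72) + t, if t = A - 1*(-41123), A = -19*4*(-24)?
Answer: 42899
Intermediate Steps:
A = 1824 (A = -76*(-24) = 1824)
J(r) = -48 (J(r) = -2*24 = -48)
t = 42947 (t = 1824 - 1*(-41123) = 1824 + 41123 = 42947)
J(-72) + t = -48 + 42947 = 42899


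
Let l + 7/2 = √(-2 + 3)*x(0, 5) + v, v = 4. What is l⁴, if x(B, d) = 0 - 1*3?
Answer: 625/16 ≈ 39.063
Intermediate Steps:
x(B, d) = -3 (x(B, d) = 0 - 3 = -3)
l = -5/2 (l = -7/2 + (√(-2 + 3)*(-3) + 4) = -7/2 + (√1*(-3) + 4) = -7/2 + (1*(-3) + 4) = -7/2 + (-3 + 4) = -7/2 + 1 = -5/2 ≈ -2.5000)
l⁴ = (-5/2)⁴ = 625/16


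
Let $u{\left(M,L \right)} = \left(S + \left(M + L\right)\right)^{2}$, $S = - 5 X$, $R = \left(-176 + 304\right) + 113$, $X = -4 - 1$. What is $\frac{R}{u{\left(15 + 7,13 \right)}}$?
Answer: $\frac{241}{3600} \approx 0.066944$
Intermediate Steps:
$X = -5$
$R = 241$ ($R = 128 + 113 = 241$)
$S = 25$ ($S = \left(-5\right) \left(-5\right) = 25$)
$u{\left(M,L \right)} = \left(25 + L + M\right)^{2}$ ($u{\left(M,L \right)} = \left(25 + \left(M + L\right)\right)^{2} = \left(25 + \left(L + M\right)\right)^{2} = \left(25 + L + M\right)^{2}$)
$\frac{R}{u{\left(15 + 7,13 \right)}} = \frac{241}{\left(25 + 13 + \left(15 + 7\right)\right)^{2}} = \frac{241}{\left(25 + 13 + 22\right)^{2}} = \frac{241}{60^{2}} = \frac{241}{3600}$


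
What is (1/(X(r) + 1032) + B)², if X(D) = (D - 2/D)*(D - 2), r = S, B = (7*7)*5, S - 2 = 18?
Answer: 2900209000000/48316401 ≈ 60025.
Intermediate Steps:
S = 20 (S = 2 + 18 = 20)
B = 245 (B = 49*5 = 245)
r = 20
X(D) = (-2 + D)*(D - 2/D) (X(D) = (D - 2/D)*(-2 + D) = (-2 + D)*(D - 2/D))
(1/(X(r) + 1032) + B)² = (1/((-2 + 20² - 2*20 + 4/20) + 1032) + 245)² = (1/((-2 + 400 - 40 + 4*(1/20)) + 1032) + 245)² = (1/((-2 + 400 - 40 + ⅕) + 1032) + 245)² = (1/(1791/5 + 1032) + 245)² = (1/(6951/5) + 245)² = (5/6951 + 245)² = (1703000/6951)² = 2900209000000/48316401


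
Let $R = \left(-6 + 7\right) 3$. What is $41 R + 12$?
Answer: $135$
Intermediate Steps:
$R = 3$ ($R = 1 \cdot 3 = 3$)
$41 R + 12 = 41 \cdot 3 + 12 = 123 + 12 = 135$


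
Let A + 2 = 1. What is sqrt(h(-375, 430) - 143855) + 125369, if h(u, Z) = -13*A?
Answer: 125369 + I*sqrt(143842) ≈ 1.2537e+5 + 379.27*I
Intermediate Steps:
A = -1 (A = -2 + 1 = -1)
h(u, Z) = 13 (h(u, Z) = -13*(-1) = 13)
sqrt(h(-375, 430) - 143855) + 125369 = sqrt(13 - 143855) + 125369 = sqrt(-143842) + 125369 = I*sqrt(143842) + 125369 = 125369 + I*sqrt(143842)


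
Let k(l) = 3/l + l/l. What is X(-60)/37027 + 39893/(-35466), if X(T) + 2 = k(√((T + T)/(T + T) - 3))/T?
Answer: -4923965447/4377331940 + I*√2/1481080 ≈ -1.1249 + 9.5485e-7*I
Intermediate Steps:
k(l) = 1 + 3/l (k(l) = 3/l + 1 = 1 + 3/l)
X(T) = -2 - I*√2*(3 + I*√2)/(2*T) (X(T) = -2 + ((3 + √((T + T)/(T + T) - 3))/(√((T + T)/(T + T) - 3)))/T = -2 + ((3 + √((2*T)/((2*T)) - 3))/(√((2*T)/((2*T)) - 3)))/T = -2 + ((3 + √((2*T)*(1/(2*T)) - 3))/(√((2*T)*(1/(2*T)) - 3)))/T = -2 + ((3 + √(1 - 3))/(√(1 - 3)))/T = -2 + ((3 + √(-2))/(√(-2)))/T = -2 + ((3 + I*√2)/((I*√2)))/T = -2 + ((-I*√2/2)*(3 + I*√2))/T = -2 + (-I*√2*(3 + I*√2)/2)/T = -2 - I*√2*(3 + I*√2)/(2*T))
X(-60)/37027 + 39893/(-35466) = ((½)*(2 - 4*(-60) - 3*I*√2)/(-60))/37027 + 39893/(-35466) = ((½)*(-1/60)*(2 + 240 - 3*I*√2))*(1/37027) + 39893*(-1/35466) = ((½)*(-1/60)*(242 - 3*I*√2))*(1/37027) - 39893/35466 = (-121/60 + I*√2/40)*(1/37027) - 39893/35466 = (-121/2221620 + I*√2/1481080) - 39893/35466 = -4923965447/4377331940 + I*√2/1481080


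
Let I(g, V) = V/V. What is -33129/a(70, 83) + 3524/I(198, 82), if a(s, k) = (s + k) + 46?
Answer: 668147/199 ≈ 3357.5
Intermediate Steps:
I(g, V) = 1
a(s, k) = 46 + k + s (a(s, k) = (k + s) + 46 = 46 + k + s)
-33129/a(70, 83) + 3524/I(198, 82) = -33129/(46 + 83 + 70) + 3524/1 = -33129/199 + 3524*1 = -33129*1/199 + 3524 = -33129/199 + 3524 = 668147/199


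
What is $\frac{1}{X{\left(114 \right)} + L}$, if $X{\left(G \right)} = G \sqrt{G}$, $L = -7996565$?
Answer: $- \frac{7996565}{63945050317681} - \frac{114 \sqrt{114}}{63945050317681} \approx -1.2507 \cdot 10^{-7}$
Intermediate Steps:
$X{\left(G \right)} = G^{\frac{3}{2}}$
$\frac{1}{X{\left(114 \right)} + L} = \frac{1}{114^{\frac{3}{2}} - 7996565} = \frac{1}{114 \sqrt{114} - 7996565} = \frac{1}{-7996565 + 114 \sqrt{114}}$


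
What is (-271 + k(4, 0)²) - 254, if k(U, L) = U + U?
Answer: -461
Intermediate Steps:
k(U, L) = 2*U
(-271 + k(4, 0)²) - 254 = (-271 + (2*4)²) - 254 = (-271 + 8²) - 254 = (-271 + 64) - 254 = -207 - 254 = -461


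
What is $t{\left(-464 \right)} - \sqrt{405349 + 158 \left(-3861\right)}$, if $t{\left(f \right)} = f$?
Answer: $-464 - i \sqrt{204689} \approx -464.0 - 452.43 i$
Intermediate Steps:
$t{\left(-464 \right)} - \sqrt{405349 + 158 \left(-3861\right)} = -464 - \sqrt{405349 + 158 \left(-3861\right)} = -464 - \sqrt{405349 - 610038} = -464 - \sqrt{-204689} = -464 - i \sqrt{204689}$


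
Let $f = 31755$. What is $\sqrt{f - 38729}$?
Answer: $i \sqrt{6974} \approx 83.51 i$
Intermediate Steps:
$\sqrt{f - 38729} = \sqrt{31755 - 38729} = \sqrt{-6974} = i \sqrt{6974}$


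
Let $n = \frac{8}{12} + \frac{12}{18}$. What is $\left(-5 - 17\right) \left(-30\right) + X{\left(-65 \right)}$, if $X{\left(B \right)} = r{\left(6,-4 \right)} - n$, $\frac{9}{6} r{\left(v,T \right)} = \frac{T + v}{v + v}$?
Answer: $\frac{5929}{9} \approx 658.78$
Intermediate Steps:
$r{\left(v,T \right)} = \frac{T + v}{3 v}$ ($r{\left(v,T \right)} = \frac{2 \frac{T + v}{v + v}}{3} = \frac{2 \frac{T + v}{2 v}}{3} = \frac{T + v}{3 v}$)
$n = \frac{4}{3}$ ($n = 8 \cdot \frac{1}{12} + 12 \cdot \frac{1}{18} = \frac{2}{3} + \frac{2}{3} = \frac{4}{3} \approx 1.3333$)
$X{\left(B \right)} = - \frac{11}{9}$ ($X{\left(B \right)} = \frac{-4 + 6}{3 \cdot 6} - \frac{4}{3} = \frac{1}{3} \cdot \frac{1}{6} \cdot 2 - \frac{4}{3} = \frac{1}{9} - \frac{4}{3} = - \frac{11}{9}$)
$\left(-5 - 17\right) \left(-30\right) + X{\left(-65 \right)} = \left(-5 - 17\right) \left(-30\right) - \frac{11}{9} = \left(-22\right) \left(-30\right) - \frac{11}{9} = 660 - \frac{11}{9} = \frac{5929}{9}$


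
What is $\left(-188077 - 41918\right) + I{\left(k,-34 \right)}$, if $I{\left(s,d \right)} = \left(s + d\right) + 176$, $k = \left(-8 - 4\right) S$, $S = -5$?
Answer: $-229793$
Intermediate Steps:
$k = 60$ ($k = \left(-8 - 4\right) \left(-5\right) = \left(-12\right) \left(-5\right) = 60$)
$I{\left(s,d \right)} = 176 + d + s$ ($I{\left(s,d \right)} = \left(d + s\right) + 176 = 176 + d + s$)
$\left(-188077 - 41918\right) + I{\left(k,-34 \right)} = \left(-188077 - 41918\right) + \left(176 - 34 + 60\right) = -229995 + 202 = -229793$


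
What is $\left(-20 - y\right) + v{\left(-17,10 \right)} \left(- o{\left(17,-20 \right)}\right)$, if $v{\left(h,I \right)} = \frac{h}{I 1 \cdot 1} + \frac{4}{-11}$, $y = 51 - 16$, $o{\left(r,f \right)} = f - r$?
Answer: $- \frac{14449}{110} \approx -131.35$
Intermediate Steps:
$y = 35$ ($y = 51 - 16 = 35$)
$v{\left(h,I \right)} = - \frac{4}{11} + \frac{h}{I}$ ($v{\left(h,I \right)} = \frac{h}{I 1} + 4 \left(- \frac{1}{11}\right) = \frac{h}{I} - \frac{4}{11} = - \frac{4}{11} + \frac{h}{I}$)
$\left(-20 - y\right) + v{\left(-17,10 \right)} \left(- o{\left(17,-20 \right)}\right) = \left(-20 - 35\right) + \left(- \frac{4}{11} - \frac{17}{10}\right) \left(- (-20 - 17)\right) = -55 + \left(- \frac{4}{11} - \frac{17}{10}\right) \left(\left(-1\right) \left(-37\right)\right) = -55 - \frac{8399}{110} = - \frac{14449}{110}$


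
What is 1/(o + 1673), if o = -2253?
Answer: -1/580 ≈ -0.0017241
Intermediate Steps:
1/(o + 1673) = 1/(-2253 + 1673) = 1/(-580) = -1/580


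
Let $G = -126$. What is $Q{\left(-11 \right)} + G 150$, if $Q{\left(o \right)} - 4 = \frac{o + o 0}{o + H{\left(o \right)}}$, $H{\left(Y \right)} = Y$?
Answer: $- \frac{37791}{2} \approx -18896.0$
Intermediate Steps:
$Q{\left(o \right)} = \frac{9}{2}$ ($Q{\left(o \right)} = 4 + \frac{o + o 0}{o + o} = 4 + \frac{o + 0}{2 o} = 4 + o \frac{1}{2 o} = 4 + \frac{1}{2} = \frac{9}{2}$)
$Q{\left(-11 \right)} + G 150 = \frac{9}{2} - 18900 = - \frac{37791}{2}$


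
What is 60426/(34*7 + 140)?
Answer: 1119/7 ≈ 159.86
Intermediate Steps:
60426/(34*7 + 140) = 60426/(238 + 140) = 60426/378 = 60426*(1/378) = 1119/7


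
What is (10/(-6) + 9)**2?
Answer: 484/9 ≈ 53.778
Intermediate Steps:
(10/(-6) + 9)**2 = (10*(-1/6) + 9)**2 = (-5/3 + 9)**2 = (22/3)**2 = 484/9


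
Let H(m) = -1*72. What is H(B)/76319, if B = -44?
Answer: -72/76319 ≈ -0.00094341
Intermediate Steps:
H(m) = -72
H(B)/76319 = -72/76319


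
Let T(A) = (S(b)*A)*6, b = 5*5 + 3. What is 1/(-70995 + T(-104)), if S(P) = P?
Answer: -1/88467 ≈ -1.1304e-5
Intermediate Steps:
b = 28 (b = 25 + 3 = 28)
T(A) = 168*A (T(A) = (28*A)*6 = 168*A)
1/(-70995 + T(-104)) = 1/(-70995 + 168*(-104)) = 1/(-70995 - 17472) = 1/(-88467) = -1/88467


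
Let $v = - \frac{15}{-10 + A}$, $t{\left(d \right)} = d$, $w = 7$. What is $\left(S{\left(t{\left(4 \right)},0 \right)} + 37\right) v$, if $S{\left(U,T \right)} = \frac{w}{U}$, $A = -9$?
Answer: $\frac{2325}{76} \approx 30.592$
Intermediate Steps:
$v = \frac{15}{19}$ ($v = - \frac{15}{-10 - 9} = - \frac{15}{-19} = \left(-15\right) \left(- \frac{1}{19}\right) = \frac{15}{19} \approx 0.78947$)
$S{\left(U,T \right)} = \frac{7}{U}$
$\left(S{\left(t{\left(4 \right)},0 \right)} + 37\right) v = \left(\frac{7}{4} + 37\right) \frac{15}{19} = \frac{155}{4} \cdot \frac{15}{19} = \frac{2325}{76}$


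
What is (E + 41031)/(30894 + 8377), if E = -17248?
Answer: 23783/39271 ≈ 0.60561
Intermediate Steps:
(E + 41031)/(30894 + 8377) = (-17248 + 41031)/(30894 + 8377) = 23783/39271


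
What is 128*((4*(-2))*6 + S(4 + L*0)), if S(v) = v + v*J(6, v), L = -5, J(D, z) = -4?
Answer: -7680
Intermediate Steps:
S(v) = -3*v (S(v) = v + v*(-4) = v - 4*v = -3*v)
128*((4*(-2))*6 + S(4 + L*0)) = 128*((4*(-2))*6 - 3*(4 - 5*0)) = 128*(-8*6 - 3*(4 + 0)) = 128*(-48 - 3*4) = 128*(-48 - 12) = 128*(-60) = -7680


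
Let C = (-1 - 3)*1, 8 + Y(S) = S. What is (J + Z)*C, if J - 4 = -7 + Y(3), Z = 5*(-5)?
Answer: 132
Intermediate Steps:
Y(S) = -8 + S
C = -4 (C = -4*1 = -4)
Z = -25
J = -8 (J = 4 + (-7 + (-8 + 3)) = 4 + (-7 - 5) = 4 - 12 = -8)
(J + Z)*C = (-8 - 25)*(-4) = -33*(-4) = 132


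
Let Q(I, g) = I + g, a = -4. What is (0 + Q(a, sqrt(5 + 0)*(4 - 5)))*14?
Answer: -56 - 14*sqrt(5) ≈ -87.305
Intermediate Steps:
(0 + Q(a, sqrt(5 + 0)*(4 - 5)))*14 = (0 + (-4 + sqrt(5 + 0)*(4 - 5)))*14 = (0 + (-4 + sqrt(5)*(-1)))*14 = (0 + (-4 - sqrt(5)))*14 = (-4 - sqrt(5))*14 = -56 - 14*sqrt(5)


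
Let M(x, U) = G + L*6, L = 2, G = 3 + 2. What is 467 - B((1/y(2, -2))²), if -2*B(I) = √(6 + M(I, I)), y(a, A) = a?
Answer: 467 + √23/2 ≈ 469.40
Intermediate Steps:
G = 5
M(x, U) = 17 (M(x, U) = 5 + 2*6 = 5 + 12 = 17)
B(I) = -√23/2 (B(I) = -√(6 + 17)/2 = -√23/2)
467 - B((1/y(2, -2))²) = 467 - (-1)*√23/2 = 467 + √23/2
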